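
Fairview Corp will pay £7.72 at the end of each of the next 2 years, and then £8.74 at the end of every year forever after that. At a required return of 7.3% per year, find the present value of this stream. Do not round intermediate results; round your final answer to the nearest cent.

£117.89

PV of 2-year annuity: £7.72 × [1 − (1+0.073)^−2] / 0.073 = 13.90008
Perpetuity value at year 2: £8.74 / 0.073 = 119.72603
PV of perpetuity: 119.72603 / (1+0.073)^2 = 103.98941
Total PV = 13.90008 + 103.98941 = 117.88949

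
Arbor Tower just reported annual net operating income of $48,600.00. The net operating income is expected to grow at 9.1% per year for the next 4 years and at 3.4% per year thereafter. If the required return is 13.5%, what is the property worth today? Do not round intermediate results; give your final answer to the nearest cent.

$601043.02

D_1 = 53022.60000
D_2 = 57847.65660
D_3 = 63111.79335
D_4 = 68854.96655
Terminal value at year 4: TV = D_4×(1+g_2)/(r−g_2) = 71196.03541/0.101 = 704911.24166
P_0 = D_1/(1+r)^1 + D_2/(1+r)^2 + D_3/(1+r)^3 + D_4/(1+r)^4 + TV/(1+r)^4
    = 46715.94714 + 44904.93245 + 43164.12449 + 41490.80160 + 424767.21642 = 601043.02210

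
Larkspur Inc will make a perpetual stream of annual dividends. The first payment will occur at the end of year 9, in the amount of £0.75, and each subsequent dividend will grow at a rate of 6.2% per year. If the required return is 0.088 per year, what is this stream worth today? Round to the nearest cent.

Value at end of year 8: C₁ / (r − g) = £0.75 / (0.088 − 0.062) = £28.8462
Discount to today: PV = £28.8462 / (1 + 0.088)^8 = £28.8462 / 1.963501 = £14.69

£14.69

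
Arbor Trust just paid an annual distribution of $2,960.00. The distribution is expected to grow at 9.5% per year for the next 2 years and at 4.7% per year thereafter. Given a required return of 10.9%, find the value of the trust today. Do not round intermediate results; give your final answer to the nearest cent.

D_1 = 3241.20000
D_2 = 3549.11400
Terminal value at year 2: TV = D_2×(1+g_2)/(r−g_2) = 3715.92236/0.062 = 59934.23158
P_0 = D_1/(1+r)^1 + D_2/(1+r)^2 + TV/(1+r)^2
    = 2922.63300 + 2885.73773 + 48731.73224 = 54540.10297

$54540.10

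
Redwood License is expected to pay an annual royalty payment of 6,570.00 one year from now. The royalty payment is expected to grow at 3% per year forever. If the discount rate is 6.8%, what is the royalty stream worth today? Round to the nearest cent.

Growing perpetuity: P = D₁ / (r − g) = 6,570.0000 / (0.068 − 0.03) = 172,894.74

172894.74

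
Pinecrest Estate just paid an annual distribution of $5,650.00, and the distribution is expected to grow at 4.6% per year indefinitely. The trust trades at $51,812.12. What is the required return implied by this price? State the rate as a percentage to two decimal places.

16.01%

D₁ = $5,650.00 × 1.046 = $5,909.9000
P = D₁/(r − g) ⇒ r = D₁/P + g = $5,909.9000/$51,812.12 + 0.046 = 0.114064 + 0.046 = 0.160064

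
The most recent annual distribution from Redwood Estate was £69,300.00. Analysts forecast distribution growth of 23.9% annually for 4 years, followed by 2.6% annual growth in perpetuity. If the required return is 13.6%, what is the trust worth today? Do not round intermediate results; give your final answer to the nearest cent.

£1260653.91

D_1 = 85862.70000
D_2 = 106383.88530
D_3 = 131809.63389
D_4 = 163312.13639
Terminal value at year 4: TV = D_4×(1+g_2)/(r−g_2) = 167558.25193/0.11 = 1523256.83574
P_0 = D_1/(1+r)^1 + D_2/(1+r)^2 + D_3/(1+r)^3 + D_4/(1+r)^4 + TV/(1+r)^4
    = 75583.36268 + 82436.43165 + 89910.86163 + 98062.99081 + 914660.25977 = 1260653.90654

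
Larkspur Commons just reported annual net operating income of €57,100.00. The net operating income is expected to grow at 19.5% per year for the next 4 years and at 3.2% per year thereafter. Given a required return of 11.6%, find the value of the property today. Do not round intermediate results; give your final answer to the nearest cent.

€1194039.98

D_1 = 68234.50000
D_2 = 81540.22750
D_3 = 97440.57186
D_4 = 116441.48338
Terminal value at year 4: TV = D_4×(1+g_2)/(r−g_2) = 120167.61084/0.084 = 1430566.79576
P_0 = D_1/(1+r)^1 + D_2/(1+r)^2 + D_3/(1+r)^3 + D_4/(1+r)^4 + TV/(1+r)^4
    = 61142.02509 + 65470.17920 + 70104.71697 + 75067.32686 + 922255.73003 = 1194039.97815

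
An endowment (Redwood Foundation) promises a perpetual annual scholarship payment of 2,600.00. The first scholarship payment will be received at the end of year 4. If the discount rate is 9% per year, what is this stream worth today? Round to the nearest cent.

22307.52

Value at end of year 3: C / r = 2,600.00 / 0.09 = 28,888.8889
Discount to today: PV = 28,888.8889 / (1 + 0.09)^3 = 28,888.8889 / 1.295029 = 22,307.52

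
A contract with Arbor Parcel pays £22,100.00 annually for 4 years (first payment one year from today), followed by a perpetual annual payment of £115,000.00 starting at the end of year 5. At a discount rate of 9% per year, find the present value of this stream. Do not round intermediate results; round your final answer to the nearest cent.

PV of 4-year annuity: £22,100.00 × [1 − (1+0.09)^−4] / 0.09 = 71597.80928
Perpetuity value at year 4: £115,000.00 / 0.09 = 1277777.77778
PV of perpetuity: 1277777.77778 / (1+0.09)^4 = 905209.99192
Total PV = 71597.80928 + 905209.99192 = 976807.80120

£976807.80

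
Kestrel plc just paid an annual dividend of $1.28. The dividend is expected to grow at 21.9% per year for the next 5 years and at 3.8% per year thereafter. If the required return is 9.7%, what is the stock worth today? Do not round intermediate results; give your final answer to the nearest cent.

$47.03

D_1 = 1.56032
D_2 = 1.90203
D_3 = 2.31857
D_4 = 2.82634
D_5 = 3.44531
Terminal value at year 5: TV = D_5×(1+g_2)/(r−g_2) = 3.57623/0.059 = 60.61412
P_0 = D_1/(1+r)^1 + D_2/(1+r)^2 + D_3/(1+r)^3 + D_4/(1+r)^4 + D_5/(1+r)^5 + TV/(1+r)^5
    = 1.42235 + 1.58054 + 1.75631 + 1.95163 + 2.16868 + 38.15406 = 47.03357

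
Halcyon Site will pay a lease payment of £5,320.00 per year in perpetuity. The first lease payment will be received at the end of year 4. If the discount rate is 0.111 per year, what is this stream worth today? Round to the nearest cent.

Value at end of year 3: C / r = £5,320.00 / 0.111 = £47,927.9279
Discount to today: PV = £47,927.9279 / (1 + 0.111)^3 = £47,927.9279 / 1.371331 = £34,949.94

£34949.94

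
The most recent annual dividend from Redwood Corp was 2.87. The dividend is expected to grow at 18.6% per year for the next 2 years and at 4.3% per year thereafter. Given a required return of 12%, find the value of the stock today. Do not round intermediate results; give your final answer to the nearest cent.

D_1 = 3.40382
D_2 = 4.03693
Terminal value at year 2: TV = D_2×(1+g_2)/(r−g_2) = 4.21052/0.077 = 54.68206
P_0 = D_1/(1+r)^1 + D_2/(1+r)^2 + TV/(1+r)^2
    = 3.03912 + 3.21822 + 43.59220 = 49.84954

49.85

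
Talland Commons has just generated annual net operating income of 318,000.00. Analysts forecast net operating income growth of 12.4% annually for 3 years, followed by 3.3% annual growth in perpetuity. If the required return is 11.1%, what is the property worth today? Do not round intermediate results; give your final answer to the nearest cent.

D_1 = 357432.00000
D_2 = 401753.56800
D_3 = 451571.01043
Terminal value at year 3: TV = D_3×(1+g_2)/(r−g_2) = 466472.85378/0.078 = 5980421.20226
P_0 = D_1/(1+r)^1 + D_2/(1+r)^2 + D_3/(1+r)^3 + TV/(1+r)^3
    = 321720.97210 + 325485.48392 + 329294.04494 + 4361035.23619 = 5337535.73715

5337535.74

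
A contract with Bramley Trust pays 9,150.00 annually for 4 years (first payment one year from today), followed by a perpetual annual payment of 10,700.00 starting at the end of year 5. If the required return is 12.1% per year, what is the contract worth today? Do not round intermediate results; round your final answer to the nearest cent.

PV of 4-year annuity: 9,150.00 × [1 − (1+0.121)^−4] / 0.121 = 27733.31514
Perpetuity value at year 4: 10,700.00 / 0.121 = 88429.75207
PV of perpetuity: 88429.75207 / (1+0.121)^4 = 55998.44366
Total PV = 27733.31514 + 55998.44366 = 83731.75879

83731.76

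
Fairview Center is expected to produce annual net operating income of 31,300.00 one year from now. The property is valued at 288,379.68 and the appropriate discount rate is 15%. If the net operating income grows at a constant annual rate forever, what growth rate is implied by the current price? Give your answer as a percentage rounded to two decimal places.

4.15%

P = D₁/(r−g) ⇒ g = r − D₁/P = 0.15 − 31,300.00/288,379.68 = 0.041463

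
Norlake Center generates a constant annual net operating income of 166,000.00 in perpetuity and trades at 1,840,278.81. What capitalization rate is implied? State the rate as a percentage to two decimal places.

9.02%

P = C/r ⇒ r = C/P = 166,000.00/1,840,278.81 = 0.090204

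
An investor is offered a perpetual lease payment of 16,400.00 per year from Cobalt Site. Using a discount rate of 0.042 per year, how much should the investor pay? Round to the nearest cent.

390476.19

Level perpetuity: PV = C / r = 16,400.00 / 0.042 = 390,476.19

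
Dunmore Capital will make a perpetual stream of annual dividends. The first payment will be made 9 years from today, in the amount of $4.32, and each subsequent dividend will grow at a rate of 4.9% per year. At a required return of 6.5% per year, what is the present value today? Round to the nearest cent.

Value at end of year 8: C₁ / (r − g) = $4.32 / (0.065 − 0.049) = $270.0000
Discount to today: PV = $270.0000 / (1 + 0.065)^8 = $270.0000 / 1.654996 = $163.14

$163.14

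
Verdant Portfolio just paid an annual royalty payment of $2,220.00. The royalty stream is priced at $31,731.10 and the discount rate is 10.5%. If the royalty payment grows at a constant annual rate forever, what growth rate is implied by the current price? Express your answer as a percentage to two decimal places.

P = D₀(1+g)/(r−g) ⇒ P(r−g) = D₀(1+g) ⇒ g(P+D₀) = P·r − D₀
g = (P·r − D₀)/(P + D₀) = ($31,731.10×0.105 − $2,220.00) / ($31,731.10 + $2,220.00) = 0.032746

3.27%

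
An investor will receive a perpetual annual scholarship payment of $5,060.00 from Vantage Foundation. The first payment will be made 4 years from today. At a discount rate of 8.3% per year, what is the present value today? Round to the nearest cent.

$47994.01

Value at end of year 3: C / r = $5,060.00 / 0.083 = $60,963.8554
Discount to today: PV = $60,963.8554 / (1 + 0.083)^3 = $60,963.8554 / 1.270239 = $47,994.01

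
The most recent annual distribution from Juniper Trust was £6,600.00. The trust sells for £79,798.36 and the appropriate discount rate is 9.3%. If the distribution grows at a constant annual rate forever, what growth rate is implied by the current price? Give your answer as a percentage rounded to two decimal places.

0.95%

P = D₀(1+g)/(r−g) ⇒ P(r−g) = D₀(1+g) ⇒ g(P+D₀) = P·r − D₀
g = (P·r − D₀)/(P + D₀) = (£79,798.36×0.093 − £6,600.00) / (£79,798.36 + £6,600.00) = 0.009505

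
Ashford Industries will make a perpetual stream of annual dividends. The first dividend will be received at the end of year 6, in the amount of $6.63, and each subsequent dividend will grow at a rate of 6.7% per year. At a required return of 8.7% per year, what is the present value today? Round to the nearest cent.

$218.44

Value at end of year 5: C₁ / (r − g) = $6.63 / (0.087 − 0.067) = $331.5000
Discount to today: PV = $331.5000 / (1 + 0.087)^5 = $331.5000 / 1.517566 = $218.44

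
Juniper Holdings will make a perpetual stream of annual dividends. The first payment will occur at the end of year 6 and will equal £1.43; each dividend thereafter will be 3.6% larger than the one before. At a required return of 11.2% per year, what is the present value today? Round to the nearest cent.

Value at end of year 5: C₁ / (r − g) = £1.43 / (0.112 − 0.036) = £18.8158
Discount to today: PV = £18.8158 / (1 + 0.112)^5 = £18.8158 / 1.700294 = £11.07

£11.07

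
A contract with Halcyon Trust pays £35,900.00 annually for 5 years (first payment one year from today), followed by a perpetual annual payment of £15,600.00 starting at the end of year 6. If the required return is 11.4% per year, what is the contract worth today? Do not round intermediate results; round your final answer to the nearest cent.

£211119.96

PV of 5-year annuity: £35,900.00 × [1 − (1+0.114)^−5] / 0.114 = 131358.36946
Perpetuity value at year 5: £15,600.00 / 0.114 = 136842.10526
PV of perpetuity: 136842.10526 / (1+0.114)^5 = 79761.58817
Total PV = 131358.36946 + 79761.58817 = 211119.95763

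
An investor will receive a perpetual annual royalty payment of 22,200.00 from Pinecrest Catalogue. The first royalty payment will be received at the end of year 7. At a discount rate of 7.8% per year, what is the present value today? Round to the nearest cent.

181361.80

Value at end of year 6: C / r = 22,200.00 / 0.078 = 284,615.3846
Discount to today: PV = 284,615.3846 / (1 + 0.078)^6 = 284,615.3846 / 1.569324 = 181,361.80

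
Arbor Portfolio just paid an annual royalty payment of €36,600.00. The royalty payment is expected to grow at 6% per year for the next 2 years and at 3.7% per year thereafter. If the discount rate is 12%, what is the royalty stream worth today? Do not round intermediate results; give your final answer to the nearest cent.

D_1 = 38796.00000
D_2 = 41123.76000
Terminal value at year 2: TV = D_2×(1+g_2)/(r−g_2) = 42645.33912/0.083 = 513799.26651
P_0 = D_1/(1+r)^1 + D_2/(1+r)^2 + TV/(1+r)^2
    = 34639.28571 + 32783.60969 + 409597.62955 = 477020.52496

€477020.52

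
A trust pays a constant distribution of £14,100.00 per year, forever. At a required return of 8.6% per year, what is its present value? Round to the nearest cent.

Level perpetuity: PV = C / r = £14,100.00 / 0.086 = £163,953.49

£163953.49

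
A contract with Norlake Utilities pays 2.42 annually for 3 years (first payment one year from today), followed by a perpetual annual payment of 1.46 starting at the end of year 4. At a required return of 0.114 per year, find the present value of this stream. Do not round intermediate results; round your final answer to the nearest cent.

PV of 3-year annuity: 2.42 × [1 − (1+0.114)^−3] / 0.114 = 5.87289
Perpetuity value at year 3: 1.46 / 0.114 = 12.80702
PV of perpetuity: 12.80702 / (1+0.114)^3 = 9.26387
Total PV = 5.87289 + 9.26387 = 15.13676

15.14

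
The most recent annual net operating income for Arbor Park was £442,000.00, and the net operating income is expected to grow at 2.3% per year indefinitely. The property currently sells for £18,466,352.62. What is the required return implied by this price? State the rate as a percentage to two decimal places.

4.75%

D₁ = £442,000.00 × 1.023 = £452,166.0000
P = D₁/(r − g) ⇒ r = D₁/P + g = £452,166.0000/£18,466,352.62 + 0.023 = 0.024486 + 0.023 = 0.047486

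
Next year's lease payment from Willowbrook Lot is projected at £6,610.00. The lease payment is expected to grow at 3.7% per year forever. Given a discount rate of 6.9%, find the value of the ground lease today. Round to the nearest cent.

£206562.50

Growing perpetuity: P = D₁ / (r − g) = £6,610.0000 / (0.069 − 0.037) = £206,562.50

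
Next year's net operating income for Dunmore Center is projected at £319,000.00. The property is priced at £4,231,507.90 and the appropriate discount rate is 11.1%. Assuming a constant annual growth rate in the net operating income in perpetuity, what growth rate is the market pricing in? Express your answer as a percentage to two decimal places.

3.56%

P = D₁/(r−g) ⇒ g = r − D₁/P = 0.111 − £319,000.00/£4,231,507.90 = 0.035613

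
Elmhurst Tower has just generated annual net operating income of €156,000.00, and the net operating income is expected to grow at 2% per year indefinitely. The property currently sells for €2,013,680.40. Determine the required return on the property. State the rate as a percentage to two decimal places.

9.90%

D₁ = €156,000.00 × 1.02 = €159,120.0000
P = D₁/(r − g) ⇒ r = D₁/P + g = €159,120.0000/€2,013,680.40 + 0.02 = 0.079019 + 0.02 = 0.099019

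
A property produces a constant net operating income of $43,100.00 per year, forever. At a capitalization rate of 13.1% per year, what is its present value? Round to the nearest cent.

$329007.63

Level perpetuity: PV = C / r = $43,100.00 / 0.131 = $329,007.63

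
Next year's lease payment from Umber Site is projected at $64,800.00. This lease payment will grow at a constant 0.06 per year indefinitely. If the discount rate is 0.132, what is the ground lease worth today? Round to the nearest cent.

$900000.00

Growing perpetuity: P = D₁ / (r − g) = $64,800.0000 / (0.132 − 0.06) = $900,000.00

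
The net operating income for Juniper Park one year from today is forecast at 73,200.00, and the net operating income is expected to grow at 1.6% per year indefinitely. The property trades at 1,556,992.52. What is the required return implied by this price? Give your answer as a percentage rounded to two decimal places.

P = D₁/(r − g) ⇒ r = D₁/P + g = 73,200.0000/1,556,992.52 + 0.016 = 0.047014 + 0.016 = 0.063014

6.30%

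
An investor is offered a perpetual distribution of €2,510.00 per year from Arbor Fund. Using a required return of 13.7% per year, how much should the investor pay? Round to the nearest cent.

Level perpetuity: PV = C / r = €2,510.00 / 0.137 = €18,321.17

€18321.17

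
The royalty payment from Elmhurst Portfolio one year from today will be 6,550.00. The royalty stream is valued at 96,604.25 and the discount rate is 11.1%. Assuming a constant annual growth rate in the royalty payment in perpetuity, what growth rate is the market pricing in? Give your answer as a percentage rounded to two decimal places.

4.32%

P = D₁/(r−g) ⇒ g = r − D₁/P = 0.111 − 6,550.00/96,604.25 = 0.043198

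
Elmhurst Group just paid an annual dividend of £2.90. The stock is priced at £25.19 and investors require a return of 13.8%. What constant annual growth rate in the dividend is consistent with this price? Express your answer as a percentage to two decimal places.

2.05%

P = D₀(1+g)/(r−g) ⇒ P(r−g) = D₀(1+g) ⇒ g(P+D₀) = P·r − D₀
g = (P·r − D₀)/(P + D₀) = (£25.19×0.138 − £2.90) / (£25.19 + £2.90) = 0.020513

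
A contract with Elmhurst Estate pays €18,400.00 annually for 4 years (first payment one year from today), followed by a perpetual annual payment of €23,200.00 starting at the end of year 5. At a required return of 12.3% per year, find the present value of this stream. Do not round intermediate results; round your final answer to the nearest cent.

PV of 4-year annuity: €18,400.00 × [1 − (1+0.123)^−4] / 0.123 = 55535.94065
Perpetuity value at year 4: €23,200.00 / 0.123 = 188617.88618
PV of perpetuity: 188617.88618 / (1+0.123)^4 = 118594.30884
Total PV = 55535.94065 + 118594.30884 = 174130.24949

€174130.25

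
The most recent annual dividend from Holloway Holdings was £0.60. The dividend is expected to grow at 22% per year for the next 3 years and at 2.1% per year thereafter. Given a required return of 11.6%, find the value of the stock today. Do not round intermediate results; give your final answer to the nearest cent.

D_1 = 0.73200
D_2 = 0.89304
D_3 = 1.08951
Terminal value at year 3: TV = D_3×(1+g_2)/(r−g_2) = 1.11239/0.095 = 11.70935
P_0 = D_1/(1+r)^1 + D_2/(1+r)^2 + D_3/(1+r)^3 + TV/(1+r)^3
    = 0.65591 + 0.71704 + 0.78386 + 8.42443 = 10.58124

£10.58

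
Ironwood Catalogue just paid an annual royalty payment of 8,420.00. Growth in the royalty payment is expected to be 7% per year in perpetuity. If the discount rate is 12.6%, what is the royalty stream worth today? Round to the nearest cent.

160882.14

D₁ = D₀ × (1 + g) = 8,420.00 × 1.07 = 9,009.4000
Growing perpetuity: P = D₁ / (r − g) = 9,009.4000 / (0.126 − 0.07) = 160,882.14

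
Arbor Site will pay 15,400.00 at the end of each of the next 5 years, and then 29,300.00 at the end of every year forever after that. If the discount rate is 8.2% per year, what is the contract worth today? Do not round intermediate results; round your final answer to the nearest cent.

PV of 5-year annuity: 15,400.00 × [1 − (1+0.082)^−5] / 0.082 = 61164.97639
Perpetuity value at year 5: 29,300.00 / 0.082 = 357317.07317
PV of perpetuity: 357317.07317 / (1+0.082)^5 = 240944.74796
Total PV = 61164.97639 + 240944.74796 = 302109.72435

302109.72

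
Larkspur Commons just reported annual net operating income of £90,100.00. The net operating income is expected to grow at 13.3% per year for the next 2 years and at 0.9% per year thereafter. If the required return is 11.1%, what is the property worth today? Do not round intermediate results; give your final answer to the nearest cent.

£1112518.98

D_1 = 102083.30000
D_2 = 115660.37890
Terminal value at year 2: TV = D_2×(1+g_2)/(r−g_2) = 116701.32231/0.102 = 1144130.61088
P_0 = D_1/(1+r)^1 + D_2/(1+r)^2 + TV/(1+r)^2
    = 91884.15842 + 93703.64670 + 926931.17178 = 1112518.97690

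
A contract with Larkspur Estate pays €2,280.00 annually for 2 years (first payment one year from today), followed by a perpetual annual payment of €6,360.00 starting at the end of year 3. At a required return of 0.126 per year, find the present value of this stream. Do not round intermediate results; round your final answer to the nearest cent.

PV of 2-year annuity: €2,280.00 × [1 − (1+0.126)^−2] / 0.126 = 3823.14990
Perpetuity value at year 2: €6,360.00 / 0.126 = 50476.19048
PV of perpetuity: 50476.19048 / (1+0.126)^2 = 39811.61445
Total PV = 3823.14990 + 39811.61445 = 43634.76434

€43634.76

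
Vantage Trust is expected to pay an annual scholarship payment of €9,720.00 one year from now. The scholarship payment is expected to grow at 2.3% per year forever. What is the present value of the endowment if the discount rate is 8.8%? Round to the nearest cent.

Growing perpetuity: P = D₁ / (r − g) = €9,720.0000 / (0.088 − 0.023) = €149,538.46

€149538.46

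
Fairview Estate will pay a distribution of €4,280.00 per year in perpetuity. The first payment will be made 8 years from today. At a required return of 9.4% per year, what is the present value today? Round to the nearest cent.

€24276.98

Value at end of year 7: C / r = €4,280.00 / 0.094 = €45,531.9149
Discount to today: PV = €45,531.9149 / (1 + 0.094)^7 = €45,531.9149 / 1.875518 = €24,276.98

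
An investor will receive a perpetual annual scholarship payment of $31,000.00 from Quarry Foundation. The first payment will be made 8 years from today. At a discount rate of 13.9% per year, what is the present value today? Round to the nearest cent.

Value at end of year 7: C / r = $31,000.00 / 0.139 = $223,021.5827
Discount to today: PV = $223,021.5827 / (1 + 0.139)^7 = $223,021.5827 / 2.486944 = $89,676.95

$89676.95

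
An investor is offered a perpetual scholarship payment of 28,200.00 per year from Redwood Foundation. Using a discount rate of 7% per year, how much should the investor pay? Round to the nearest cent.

Level perpetuity: PV = C / r = 28,200.00 / 0.07 = 402,857.14

402857.14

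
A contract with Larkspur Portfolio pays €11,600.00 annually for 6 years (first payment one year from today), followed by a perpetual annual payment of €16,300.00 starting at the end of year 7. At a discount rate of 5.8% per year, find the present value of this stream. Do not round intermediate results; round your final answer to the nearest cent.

€257777.12

PV of 6-year annuity: €11,600.00 × [1 − (1+0.058)^−6] / 0.058 = 57401.16105
Perpetuity value at year 6: €16,300.00 / 0.058 = 281034.48276
PV of perpetuity: 281034.48276 / (1+0.058)^6 = 200375.95473
Total PV = 57401.16105 + 200375.95473 = 257777.11578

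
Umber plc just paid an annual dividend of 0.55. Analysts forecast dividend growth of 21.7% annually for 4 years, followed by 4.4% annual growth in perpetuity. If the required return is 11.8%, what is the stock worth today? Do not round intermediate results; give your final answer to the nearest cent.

13.63

D_1 = 0.66935
D_2 = 0.81460
D_3 = 0.99137
D_4 = 1.20649
Terminal value at year 4: TV = D_4×(1+g_2)/(r−g_2) = 1.25958/0.074 = 17.02134
P_0 = D_1/(1+r)^1 + D_2/(1+r)^2 + D_3/(1+r)^3 + D_4/(1+r)^4 + TV/(1+r)^4
    = 0.59870 + 0.65172 + 0.70943 + 0.77225 + 10.89498 = 13.62708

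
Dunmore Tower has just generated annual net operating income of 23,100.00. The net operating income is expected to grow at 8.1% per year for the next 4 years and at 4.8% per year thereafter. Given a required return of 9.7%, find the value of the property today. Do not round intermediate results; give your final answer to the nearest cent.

554937.48

D_1 = 24971.10000
D_2 = 26993.75910
D_3 = 29180.25359
D_4 = 31543.85413
Terminal value at year 4: TV = D_4×(1+g_2)/(r−g_2) = 33057.95913/0.049 = 674652.22706
P_0 = D_1/(1+r)^1 + D_2/(1+r)^2 + D_3/(1+r)^3 + D_4/(1+r)^4 + TV/(1+r)^4
    = 22763.08113 + 22431.07630 + 22103.91384 + 21781.52312 + 465857.88218 = 554937.47657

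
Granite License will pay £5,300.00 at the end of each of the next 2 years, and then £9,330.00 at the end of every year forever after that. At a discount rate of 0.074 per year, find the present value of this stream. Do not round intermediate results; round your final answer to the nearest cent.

£118834.97

PV of 2-year annuity: £5,300.00 × [1 − (1+0.074)^−2] / 0.074 = 9529.63044
Perpetuity value at year 2: £9,330.00 / 0.074 = 126081.08108
PV of perpetuity: 126081.08108 / (1+0.074)^2 = 109305.33542
Total PV = 9529.63044 + 109305.33542 = 118834.96586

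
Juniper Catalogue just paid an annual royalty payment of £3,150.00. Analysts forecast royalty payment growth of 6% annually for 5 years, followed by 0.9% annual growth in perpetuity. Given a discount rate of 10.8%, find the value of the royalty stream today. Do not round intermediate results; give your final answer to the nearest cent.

D_1 = 3339.00000
D_2 = 3539.34000
D_3 = 3751.70040
D_4 = 3976.80242
D_5 = 4215.41057
Terminal value at year 5: TV = D_5×(1+g_2)/(r−g_2) = 4253.34926/0.099 = 42963.12388
P_0 = D_1/(1+r)^1 + D_2/(1+r)^2 + D_3/(1+r)^3 + D_4/(1+r)^4 + D_5/(1+r)^5 + TV/(1+r)^5
    = 3013.53791 + 2882.98753 + 2758.09276 + 2638.60860 + 2524.30064 + 25727.46818 = 39544.99562

£39545.00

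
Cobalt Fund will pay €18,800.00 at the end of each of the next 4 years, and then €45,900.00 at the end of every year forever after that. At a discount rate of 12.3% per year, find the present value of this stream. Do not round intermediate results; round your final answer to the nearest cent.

PV of 4-year annuity: €18,800.00 × [1 − (1+0.123)^−4] / 0.123 = 56743.24370
Perpetuity value at year 4: €45,900.00 / 0.123 = 373170.73171
PV of perpetuity: 373170.73171 / (1+0.123)^4 = 234632.70586
Total PV = 56743.24370 + 234632.70586 = 291375.94956

€291375.95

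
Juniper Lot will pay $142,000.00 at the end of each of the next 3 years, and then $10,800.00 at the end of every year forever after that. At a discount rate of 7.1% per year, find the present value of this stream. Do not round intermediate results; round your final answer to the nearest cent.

PV of 3-year annuity: $142,000.00 × [1 − (1+0.071)^−3] / 0.071 = 371973.07496
Perpetuity value at year 3: $10,800.00 / 0.071 = 152112.67606
PV of perpetuity: 152112.67606 / (1+0.071)^3 = 123821.76613
Total PV = 371973.07496 + 123821.76613 = 495794.84109

$495794.84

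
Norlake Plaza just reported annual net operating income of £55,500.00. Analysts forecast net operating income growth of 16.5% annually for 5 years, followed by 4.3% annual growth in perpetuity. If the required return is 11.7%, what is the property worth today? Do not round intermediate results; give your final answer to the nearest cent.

£1280795.87

D_1 = 64657.50000
D_2 = 75325.98750
D_3 = 87754.77544
D_4 = 102234.31338
D_5 = 119102.97509
Terminal value at year 5: TV = D_5×(1+g_2)/(r−g_2) = 124224.40302/0.074 = 1678708.14895
P_0 = D_1/(1+r)^1 + D_2/(1+r)^2 + D_3/(1+r)^3 + D_4/(1+r)^4 + D_5/(1+r)^5 + TV/(1+r)^5
    = 57884.95971 + 60372.40651 + 62966.74447 + 65672.56698 + 68494.66475 + 965404.53157 = 1280795.87400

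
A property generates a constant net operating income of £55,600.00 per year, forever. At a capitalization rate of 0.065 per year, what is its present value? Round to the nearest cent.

£855384.62

Level perpetuity: PV = C / r = £55,600.00 / 0.065 = £855,384.62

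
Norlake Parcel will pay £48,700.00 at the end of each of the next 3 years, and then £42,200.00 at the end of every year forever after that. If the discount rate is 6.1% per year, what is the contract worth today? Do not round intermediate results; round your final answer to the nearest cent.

PV of 3-year annuity: £48,700.00 × [1 − (1+0.061)^−3] / 0.061 = 129935.20975
Perpetuity value at year 3: £42,200.00 / 0.061 = 691803.27869
PV of perpetuity: 691803.27869 / (1+0.061)^3 = 579210.55074
Total PV = 129935.20975 + 579210.55074 = 709145.76048

£709145.76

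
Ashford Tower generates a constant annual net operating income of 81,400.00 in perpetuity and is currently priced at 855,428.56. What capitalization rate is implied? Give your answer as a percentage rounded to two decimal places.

P = C/r ⇒ r = C/P = 81,400.00/855,428.56 = 0.095157

9.52%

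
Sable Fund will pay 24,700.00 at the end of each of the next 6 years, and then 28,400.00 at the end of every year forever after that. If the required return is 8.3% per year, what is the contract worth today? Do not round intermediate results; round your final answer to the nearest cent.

PV of 6-year annuity: 24,700.00 × [1 − (1+0.083)^−6] / 0.083 = 113153.33102
Perpetuity value at year 6: 28,400.00 / 0.083 = 342168.67470
PV of perpetuity: 342168.67470 / (1+0.083)^6 = 212065.24956
Total PV = 113153.33102 + 212065.24956 = 325218.58058

325218.58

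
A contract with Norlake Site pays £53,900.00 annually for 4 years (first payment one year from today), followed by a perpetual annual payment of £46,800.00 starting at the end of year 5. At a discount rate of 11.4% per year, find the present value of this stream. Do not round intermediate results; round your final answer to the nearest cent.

PV of 4-year annuity: £53,900.00 × [1 − (1+0.114)^−4] / 0.114 = 165803.64209
Perpetuity value at year 4: £46,800.00 / 0.114 = 410526.31579
PV of perpetuity: 410526.31579 / (1+0.114)^4 = 266563.22766
Total PV = 165803.64209 + 266563.22766 = 432366.86976

£432366.87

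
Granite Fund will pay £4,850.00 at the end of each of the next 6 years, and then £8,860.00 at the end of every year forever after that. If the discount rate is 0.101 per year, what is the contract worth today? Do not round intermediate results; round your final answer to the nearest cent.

£70309.24

PV of 6-year annuity: £4,850.00 × [1 − (1+0.101)^−6] / 0.101 = 21061.25685
Perpetuity value at year 6: £8,860.00 / 0.101 = 87722.77228
PV of perpetuity: 87722.77228 / (1+0.101)^6 = 49247.98142
Total PV = 21061.25685 + 49247.98142 = 70309.23826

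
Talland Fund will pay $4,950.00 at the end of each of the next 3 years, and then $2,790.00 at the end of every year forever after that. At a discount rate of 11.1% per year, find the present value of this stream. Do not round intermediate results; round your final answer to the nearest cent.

PV of 3-year annuity: $4,950.00 × [1 − (1+0.111)^−3] / 0.111 = 12075.38035
Perpetuity value at year 3: $2,790.00 / 0.111 = 25135.13514
PV of perpetuity: 25135.13514 / (1+0.111)^3 = 18329.01167
Total PV = 12075.38035 + 18329.01167 = 30404.39201

$30404.39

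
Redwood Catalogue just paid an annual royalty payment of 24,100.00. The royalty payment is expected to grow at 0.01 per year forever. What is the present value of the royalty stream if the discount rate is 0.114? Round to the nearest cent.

D₁ = D₀ × (1 + g) = 24,100.00 × 1.01 = 24,341.0000
Growing perpetuity: P = D₁ / (r − g) = 24,341.0000 / (0.114 − 0.01) = 234,048.08

234048.08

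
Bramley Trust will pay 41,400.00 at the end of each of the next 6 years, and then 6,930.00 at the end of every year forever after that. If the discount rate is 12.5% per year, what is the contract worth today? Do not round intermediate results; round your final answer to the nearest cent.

195175.81

PV of 6-year annuity: 41,400.00 × [1 − (1+0.125)^−6] / 0.125 = 167828.91497
Perpetuity value at year 6: 6,930.00 / 0.125 = 55440.00000
PV of perpetuity: 55440.00000 / (1+0.125)^6 = 27346.89902
Total PV = 167828.91497 + 27346.89902 = 195175.81398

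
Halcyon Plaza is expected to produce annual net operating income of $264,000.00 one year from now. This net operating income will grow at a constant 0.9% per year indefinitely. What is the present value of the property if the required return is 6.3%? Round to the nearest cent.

Growing perpetuity: P = D₁ / (r − g) = $264,000.0000 / (0.063 − 0.009) = $4,888,888.89

$4888888.89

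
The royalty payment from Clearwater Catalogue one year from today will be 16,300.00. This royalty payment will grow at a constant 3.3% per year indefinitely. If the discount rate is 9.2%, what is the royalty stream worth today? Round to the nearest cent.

Growing perpetuity: P = D₁ / (r − g) = 16,300.0000 / (0.092 − 0.033) = 276,271.19

276271.19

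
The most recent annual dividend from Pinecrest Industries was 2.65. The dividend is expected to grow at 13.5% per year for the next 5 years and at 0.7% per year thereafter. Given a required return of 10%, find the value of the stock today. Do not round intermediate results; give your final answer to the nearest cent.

D_1 = 3.00775
D_2 = 3.41380
D_3 = 3.87466
D_4 = 4.39774
D_5 = 4.99143
Terminal value at year 5: TV = D_5×(1+g_2)/(r−g_2) = 5.02637/0.093 = 54.04701
P_0 = D_1/(1+r)^1 + D_2/(1+r)^2 + D_3/(1+r)^3 + D_4/(1+r)^4 + D_5/(1+r)^5 + TV/(1+r)^5
    = 2.73432 + 2.82132 + 2.91109 + 3.00371 + 3.09929 + 33.55894 = 48.12867

48.13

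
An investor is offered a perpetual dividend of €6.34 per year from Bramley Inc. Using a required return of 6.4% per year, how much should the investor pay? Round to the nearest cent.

€99.06

Level perpetuity: PV = C / r = €6.34 / 0.064 = €99.06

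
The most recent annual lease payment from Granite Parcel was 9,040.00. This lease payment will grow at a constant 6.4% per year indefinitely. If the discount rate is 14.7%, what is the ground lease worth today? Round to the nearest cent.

D₁ = D₀ × (1 + g) = 9,040.00 × 1.064 = 9,618.5600
Growing perpetuity: P = D₁ / (r − g) = 9,618.5600 / (0.147 − 0.064) = 115,886.27

115886.27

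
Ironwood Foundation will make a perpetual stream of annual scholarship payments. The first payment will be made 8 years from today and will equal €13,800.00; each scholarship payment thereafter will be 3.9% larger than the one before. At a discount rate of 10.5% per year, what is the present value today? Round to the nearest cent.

€103943.95

Value at end of year 7: C₁ / (r − g) = €13,800.00 / (0.105 − 0.039) = €209,090.9091
Discount to today: PV = €209,090.9091 / (1 + 0.105)^7 = €209,090.9091 / 2.011574 = €103,943.95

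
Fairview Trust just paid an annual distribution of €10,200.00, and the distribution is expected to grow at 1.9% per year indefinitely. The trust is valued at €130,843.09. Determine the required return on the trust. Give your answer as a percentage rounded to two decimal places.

D₁ = €10,200.00 × 1.019 = €10,393.8000
P = D₁/(r − g) ⇒ r = D₁/P + g = €10,393.8000/€130,843.09 + 0.019 = 0.079437 + 0.019 = 0.098437

9.84%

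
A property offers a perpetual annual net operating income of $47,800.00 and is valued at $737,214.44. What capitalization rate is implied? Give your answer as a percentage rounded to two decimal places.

6.48%

P = C/r ⇒ r = C/P = $47,800.00/$737,214.44 = 0.064839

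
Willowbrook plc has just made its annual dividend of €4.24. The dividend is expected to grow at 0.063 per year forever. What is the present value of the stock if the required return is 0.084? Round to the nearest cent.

€214.62

D₁ = D₀ × (1 + g) = €4.24 × 1.063 = €4.5071
Growing perpetuity: P = D₁ / (r − g) = €4.5071 / (0.084 − 0.063) = €214.62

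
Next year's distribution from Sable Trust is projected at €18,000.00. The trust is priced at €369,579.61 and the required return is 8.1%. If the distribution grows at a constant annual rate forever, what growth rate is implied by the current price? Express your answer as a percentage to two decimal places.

3.23%

P = D₁/(r−g) ⇒ g = r − D₁/P = 0.081 − €18,000.00/€369,579.61 = 0.032296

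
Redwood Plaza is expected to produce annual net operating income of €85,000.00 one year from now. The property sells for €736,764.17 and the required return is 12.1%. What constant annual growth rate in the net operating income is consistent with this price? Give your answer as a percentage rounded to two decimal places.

P = D₁/(r−g) ⇒ g = r − D₁/P = 0.121 − €85,000.00/€736,764.17 = 0.005631

0.56%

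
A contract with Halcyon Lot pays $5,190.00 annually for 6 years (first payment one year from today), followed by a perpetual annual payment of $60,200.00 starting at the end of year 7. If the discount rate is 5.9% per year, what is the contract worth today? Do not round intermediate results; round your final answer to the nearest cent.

PV of 6-year annuity: $5,190.00 × [1 − (1+0.059)^−6] / 0.059 = 25601.29428
Perpetuity value at year 6: $60,200.00 / 0.059 = 1020338.98305
PV of perpetuity: 1020338.98305 / (1+0.059)^6 = 723383.70065
Total PV = 25601.29428 + 723383.70065 = 748984.99493

$748984.99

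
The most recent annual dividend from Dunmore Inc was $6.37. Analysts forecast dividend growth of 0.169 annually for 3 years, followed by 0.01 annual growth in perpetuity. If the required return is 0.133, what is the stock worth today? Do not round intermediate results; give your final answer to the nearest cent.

D_1 = 7.44653
D_2 = 8.70499
D_3 = 10.17614
Terminal value at year 3: TV = D_3×(1+g_2)/(r−g_2) = 10.27790/0.123 = 83.56015
P_0 = D_1/(1+r)^1 + D_2/(1+r)^2 + D_3/(1+r)^3 + TV/(1+r)^3
    = 6.57240 + 6.78123 + 6.99670 + 57.45258 = 77.80291

$77.80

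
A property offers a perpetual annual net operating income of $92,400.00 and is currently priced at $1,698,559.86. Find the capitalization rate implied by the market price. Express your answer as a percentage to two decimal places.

5.44%

P = C/r ⇒ r = C/P = $92,400.00/$1,698,559.86 = 0.054399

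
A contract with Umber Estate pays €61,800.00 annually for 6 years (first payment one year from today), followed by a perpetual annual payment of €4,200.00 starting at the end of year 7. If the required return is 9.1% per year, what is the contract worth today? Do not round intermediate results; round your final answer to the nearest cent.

PV of 6-year annuity: €61,800.00 × [1 − (1+0.091)^−6] / 0.091 = 276405.16225
Perpetuity value at year 6: €4,200.00 / 0.091 = 46153.84615
PV of perpetuity: 46153.84615 / (1+0.091)^6 = 27369.02930
Total PV = 276405.16225 + 27369.02930 = 303774.19155

€303774.19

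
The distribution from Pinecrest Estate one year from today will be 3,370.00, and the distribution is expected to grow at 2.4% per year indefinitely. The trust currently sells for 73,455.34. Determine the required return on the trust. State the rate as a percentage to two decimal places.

6.99%

P = D₁/(r − g) ⇒ r = D₁/P + g = 3,370.0000/73,455.34 + 0.024 = 0.045878 + 0.024 = 0.069878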